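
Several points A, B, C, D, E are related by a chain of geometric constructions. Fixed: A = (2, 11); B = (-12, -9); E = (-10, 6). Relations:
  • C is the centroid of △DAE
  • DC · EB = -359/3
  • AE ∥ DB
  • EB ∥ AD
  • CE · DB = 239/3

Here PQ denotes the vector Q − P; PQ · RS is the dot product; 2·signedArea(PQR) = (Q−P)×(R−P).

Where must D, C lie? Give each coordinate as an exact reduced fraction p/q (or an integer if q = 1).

1. D_x = 0  [AE ∥ DB ∩ EB ∥ AD]
2. D_y = -4  [AE ∥ DB ∩ EB ∥ AD]
   → D = (0, -4)
3. C_x = -8/3  [C is the centroid of △DAE]
4. C_y = 13/3  [C is the centroid of △DAE]
   → C = (-8/3, 13/3)

C = (-8/3, 13/3)
D = (0, -4)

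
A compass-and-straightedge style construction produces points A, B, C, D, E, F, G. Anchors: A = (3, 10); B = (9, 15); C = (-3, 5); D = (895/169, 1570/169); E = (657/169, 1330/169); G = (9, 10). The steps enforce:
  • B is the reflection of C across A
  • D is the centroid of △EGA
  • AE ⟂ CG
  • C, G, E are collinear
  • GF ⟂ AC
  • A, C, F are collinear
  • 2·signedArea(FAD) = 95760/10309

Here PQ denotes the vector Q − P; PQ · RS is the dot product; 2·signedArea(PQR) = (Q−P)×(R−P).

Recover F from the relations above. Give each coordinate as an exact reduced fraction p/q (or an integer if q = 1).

1. F_x = 399/61  [A, C, F are collinear ∩ GF ⟂ AC]
2. F_y = 790/61  [A, C, F are collinear ∩ GF ⟂ AC]
   → F = (399/61, 790/61)

F = (399/61, 790/61)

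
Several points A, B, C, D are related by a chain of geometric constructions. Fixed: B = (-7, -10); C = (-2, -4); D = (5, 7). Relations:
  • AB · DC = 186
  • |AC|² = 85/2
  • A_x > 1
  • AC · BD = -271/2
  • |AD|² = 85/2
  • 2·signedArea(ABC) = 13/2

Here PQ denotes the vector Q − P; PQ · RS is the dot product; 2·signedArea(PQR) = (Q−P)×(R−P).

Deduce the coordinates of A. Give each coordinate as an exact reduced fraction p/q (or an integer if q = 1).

1. A_x = 3/2  [AC · BD = -271/2 ∩ 2·signedArea(ABC) = 13/2]
2. A_y = 3/2  [AC · BD = -271/2 ∩ 2·signedArea(ABC) = 13/2]
   → A = (3/2, 3/2)

A = (3/2, 3/2)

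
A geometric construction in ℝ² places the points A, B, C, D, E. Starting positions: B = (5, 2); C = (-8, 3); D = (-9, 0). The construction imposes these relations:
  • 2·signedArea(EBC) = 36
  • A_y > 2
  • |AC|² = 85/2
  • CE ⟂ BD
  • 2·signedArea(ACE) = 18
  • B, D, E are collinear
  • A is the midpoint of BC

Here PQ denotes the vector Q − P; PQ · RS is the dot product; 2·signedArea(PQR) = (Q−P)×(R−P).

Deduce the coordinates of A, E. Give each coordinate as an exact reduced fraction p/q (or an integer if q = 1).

1. A_x = -3/2  [A is the midpoint of BC]
2. A_y = 5/2  [A is the midpoint of BC]
   → A = (-3/2, 5/2)
3. E_x = -38/5  [B, D, E are collinear ∩ CE ⟂ BD]
4. E_y = 1/5  [B, D, E are collinear ∩ CE ⟂ BD]
   → E = (-38/5, 1/5)

A = (-3/2, 5/2)
E = (-38/5, 1/5)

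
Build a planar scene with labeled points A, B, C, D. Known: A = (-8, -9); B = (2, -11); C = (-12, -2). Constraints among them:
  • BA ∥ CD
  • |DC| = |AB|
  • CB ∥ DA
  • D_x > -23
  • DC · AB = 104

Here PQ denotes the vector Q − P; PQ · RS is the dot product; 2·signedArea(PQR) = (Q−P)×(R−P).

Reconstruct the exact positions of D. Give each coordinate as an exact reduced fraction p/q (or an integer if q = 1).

D = (-22, 0)

1. D_x = -22  [CB ∥ DA ∩ BA ∥ CD]
2. D_y = 0  [CB ∥ DA ∩ BA ∥ CD]
   → D = (-22, 0)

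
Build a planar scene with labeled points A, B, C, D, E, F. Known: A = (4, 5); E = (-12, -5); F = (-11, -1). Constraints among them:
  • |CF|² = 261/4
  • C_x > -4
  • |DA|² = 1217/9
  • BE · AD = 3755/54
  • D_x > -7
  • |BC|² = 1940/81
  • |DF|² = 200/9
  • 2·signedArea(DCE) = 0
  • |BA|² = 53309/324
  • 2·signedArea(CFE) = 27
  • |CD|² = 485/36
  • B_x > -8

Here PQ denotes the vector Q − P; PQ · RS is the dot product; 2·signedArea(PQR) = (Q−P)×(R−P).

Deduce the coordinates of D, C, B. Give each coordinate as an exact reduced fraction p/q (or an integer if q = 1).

1. C_x = -7/2  [line 4·x + -1·y + 16 = 0 ∩ |CF|² = 261/4]
2. C_y = 2  [line 4·x + -1·y + 16 = 0 ∩ |CF|² = 261/4]
   → C = (-7/2, 2)
3. D_x = -19/3  [line 7·x + -17/2·y + 83/2 = 0 ∩ |DF|² = 200/9]
4. D_y = -1/3  [line 7·x + -17/2·y + 83/2 = 0 ∩ |DF|² = 200/9]
   → D = (-19/3, -1/3)
5. B_x = -131/18  [line 31/3·x + 16/3·y + 4381/54 = 0 ∩ |BC|² = 1940/81]
6. B_y = -10/9  [line 31/3·x + 16/3·y + 4381/54 = 0 ∩ |BC|² = 1940/81]
   → B = (-131/18, -10/9)

B = (-131/18, -10/9)
C = (-7/2, 2)
D = (-19/3, -1/3)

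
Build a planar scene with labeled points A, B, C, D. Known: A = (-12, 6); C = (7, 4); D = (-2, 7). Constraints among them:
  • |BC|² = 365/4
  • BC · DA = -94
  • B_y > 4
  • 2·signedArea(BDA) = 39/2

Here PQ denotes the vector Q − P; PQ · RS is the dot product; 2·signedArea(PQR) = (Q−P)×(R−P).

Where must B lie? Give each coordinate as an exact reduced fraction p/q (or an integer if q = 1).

B = (-5/2, 5)

1. B_x = -5/2  [BC · DA = -94 ∩ 2·signedArea(BDA) = 39/2]
2. B_y = 5  [BC · DA = -94 ∩ 2·signedArea(BDA) = 39/2]
   → B = (-5/2, 5)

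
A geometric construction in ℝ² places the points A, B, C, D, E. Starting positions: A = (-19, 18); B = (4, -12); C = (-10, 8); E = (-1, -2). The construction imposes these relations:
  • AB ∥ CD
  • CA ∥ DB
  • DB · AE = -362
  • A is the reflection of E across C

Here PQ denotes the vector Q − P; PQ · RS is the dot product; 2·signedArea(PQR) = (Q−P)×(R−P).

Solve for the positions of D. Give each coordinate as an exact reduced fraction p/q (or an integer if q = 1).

1. D_x = 13  [CA ∥ DB ∩ AB ∥ CD]
2. D_y = -22  [CA ∥ DB ∩ AB ∥ CD]
   → D = (13, -22)

D = (13, -22)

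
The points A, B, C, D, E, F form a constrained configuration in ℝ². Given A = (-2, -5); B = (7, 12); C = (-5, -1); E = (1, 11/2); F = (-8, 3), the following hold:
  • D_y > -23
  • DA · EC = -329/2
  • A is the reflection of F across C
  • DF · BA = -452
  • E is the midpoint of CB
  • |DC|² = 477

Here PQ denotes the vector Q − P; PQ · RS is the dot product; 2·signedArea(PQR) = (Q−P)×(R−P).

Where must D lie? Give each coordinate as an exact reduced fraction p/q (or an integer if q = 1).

1. D_x = -11  [DF · BA = -452 ∩ DA · EC = -329/2]
2. D_y = -22  [DF · BA = -452 ∩ DA · EC = -329/2]
   → D = (-11, -22)

D = (-11, -22)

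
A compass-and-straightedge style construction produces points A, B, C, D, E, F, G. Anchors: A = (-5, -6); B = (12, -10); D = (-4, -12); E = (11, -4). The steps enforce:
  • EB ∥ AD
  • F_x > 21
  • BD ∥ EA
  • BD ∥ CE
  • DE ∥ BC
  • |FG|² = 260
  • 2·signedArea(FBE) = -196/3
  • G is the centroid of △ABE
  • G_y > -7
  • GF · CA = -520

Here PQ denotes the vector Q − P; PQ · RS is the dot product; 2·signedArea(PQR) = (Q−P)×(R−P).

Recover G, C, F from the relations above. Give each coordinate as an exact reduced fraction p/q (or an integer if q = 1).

1. G_x = 6  [G is the centroid of △ABE]
2. G_y = -20/3  [G is the centroid of △ABE]
   → G = (6, -20/3)
3. C_x = 27  [BD ∥ CE ∩ DE ∥ BC]
4. C_y = -2  [BD ∥ CE ∩ DE ∥ BC]
   → C = (27, -2)
5. F_x = 22  [2·signedArea(FBE) = -196/3 ∩ GF · CA = -520]
6. F_y = -14/3  [2·signedArea(FBE) = -196/3 ∩ GF · CA = -520]
   → F = (22, -14/3)

C = (27, -2)
F = (22, -14/3)
G = (6, -20/3)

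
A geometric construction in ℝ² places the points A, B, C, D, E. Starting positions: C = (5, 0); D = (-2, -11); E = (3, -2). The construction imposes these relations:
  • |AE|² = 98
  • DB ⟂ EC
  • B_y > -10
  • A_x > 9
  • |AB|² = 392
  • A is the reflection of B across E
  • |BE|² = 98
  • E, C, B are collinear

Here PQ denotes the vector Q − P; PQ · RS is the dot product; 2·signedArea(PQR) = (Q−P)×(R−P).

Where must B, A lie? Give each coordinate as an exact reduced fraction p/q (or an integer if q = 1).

1. B_x = -4  [E, C, B are collinear ∩ DB ⟂ EC]
2. B_y = -9  [E, C, B are collinear ∩ DB ⟂ EC]
   → B = (-4, -9)
3. A_x = 10  [A is the reflection of B across E]
4. A_y = 5  [A is the reflection of B across E]
   → A = (10, 5)

A = (10, 5)
B = (-4, -9)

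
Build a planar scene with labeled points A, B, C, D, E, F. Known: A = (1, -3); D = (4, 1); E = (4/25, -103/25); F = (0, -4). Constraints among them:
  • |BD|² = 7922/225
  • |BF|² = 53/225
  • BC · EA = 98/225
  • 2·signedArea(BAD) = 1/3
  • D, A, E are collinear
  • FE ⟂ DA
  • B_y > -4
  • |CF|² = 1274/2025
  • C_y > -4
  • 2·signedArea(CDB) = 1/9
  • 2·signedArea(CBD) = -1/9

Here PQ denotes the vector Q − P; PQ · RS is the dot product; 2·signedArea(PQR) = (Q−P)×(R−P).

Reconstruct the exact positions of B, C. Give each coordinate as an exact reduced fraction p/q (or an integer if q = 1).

B = (29/75, -278/75)
C = (133/225, -781/225)

1. B_x = 29/75  [line -4·x + 3·y + 38/3 = 0 ∩ |BF|² = 53/225]
2. B_y = -278/75  [line -4·x + 3·y + 38/3 = 0 ∩ |BF|² = 53/225]
   → B = (29/75, -278/75)
3. C_x = 133/225  [2·signedArea(CDB) = 1/9 ∩ BC · EA = 98/225]
4. C_y = -781/225  [2·signedArea(CDB) = 1/9 ∩ BC · EA = 98/225]
   → C = (133/225, -781/225)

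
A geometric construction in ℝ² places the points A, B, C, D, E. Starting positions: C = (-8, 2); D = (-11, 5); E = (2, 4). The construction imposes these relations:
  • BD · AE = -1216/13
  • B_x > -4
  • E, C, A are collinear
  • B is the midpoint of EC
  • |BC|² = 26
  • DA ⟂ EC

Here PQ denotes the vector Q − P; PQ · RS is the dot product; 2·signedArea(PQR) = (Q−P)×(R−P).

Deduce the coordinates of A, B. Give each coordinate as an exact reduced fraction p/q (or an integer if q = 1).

1. A_x = -134/13  [E, C, A are collinear ∩ DA ⟂ EC]
2. A_y = 20/13  [E, C, A are collinear ∩ DA ⟂ EC]
   → A = (-134/13, 20/13)
3. B_x = -3  [B is the midpoint of EC]
4. B_y = 3  [B is the midpoint of EC]
   → B = (-3, 3)

A = (-134/13, 20/13)
B = (-3, 3)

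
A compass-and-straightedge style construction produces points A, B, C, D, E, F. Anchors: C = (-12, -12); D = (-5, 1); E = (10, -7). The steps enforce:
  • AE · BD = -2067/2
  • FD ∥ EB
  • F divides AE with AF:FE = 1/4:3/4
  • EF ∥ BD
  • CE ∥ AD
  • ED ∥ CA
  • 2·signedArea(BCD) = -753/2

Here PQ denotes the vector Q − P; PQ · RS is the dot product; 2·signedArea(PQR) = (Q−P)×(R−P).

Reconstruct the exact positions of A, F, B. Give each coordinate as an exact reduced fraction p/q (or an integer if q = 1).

A = (-27, -4)
B = (91/4, -5/4)
F = (-71/4, -19/4)

1. A_x = -27  [CE ∥ AD ∩ ED ∥ CA]
2. A_y = -4  [CE ∥ AD ∩ ED ∥ CA]
   → A = (-27, -4)
3. F_x = -71/4  [F divides AE with AF:FE = 1/4:3/4]
4. F_y = -19/4  [F divides AE with AF:FE = 1/4:3/4]
   → F = (-71/4, -19/4)
5. B_x = 91/4  [EF ∥ BD ∩ FD ∥ EB]
6. B_y = -5/4  [EF ∥ BD ∩ FD ∥ EB]
   → B = (91/4, -5/4)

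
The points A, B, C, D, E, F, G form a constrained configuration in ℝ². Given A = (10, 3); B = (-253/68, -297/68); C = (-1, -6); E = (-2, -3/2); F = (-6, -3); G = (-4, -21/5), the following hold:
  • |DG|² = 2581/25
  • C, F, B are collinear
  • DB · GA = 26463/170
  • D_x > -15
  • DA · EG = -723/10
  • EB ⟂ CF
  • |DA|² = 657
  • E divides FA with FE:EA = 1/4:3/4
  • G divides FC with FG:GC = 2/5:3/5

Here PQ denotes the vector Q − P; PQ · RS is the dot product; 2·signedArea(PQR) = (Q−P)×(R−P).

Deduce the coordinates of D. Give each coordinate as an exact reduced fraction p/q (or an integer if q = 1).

D = (-14, -6)

1. D_x = -14  [DA · EG = -723/10 ∩ DB · GA = 26463/170]
2. D_y = -6  [DA · EG = -723/10 ∩ DB · GA = 26463/170]
   → D = (-14, -6)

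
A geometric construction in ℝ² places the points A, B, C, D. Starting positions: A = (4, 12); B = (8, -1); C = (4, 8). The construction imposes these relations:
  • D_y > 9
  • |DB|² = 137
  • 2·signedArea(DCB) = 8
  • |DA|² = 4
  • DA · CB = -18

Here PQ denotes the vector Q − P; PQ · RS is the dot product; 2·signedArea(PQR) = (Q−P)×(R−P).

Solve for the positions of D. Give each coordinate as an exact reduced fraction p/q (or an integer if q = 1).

1. D_x = 4  [2·signedArea(DCB) = 8 ∩ DA · CB = -18]
2. D_y = 10  [2·signedArea(DCB) = 8 ∩ DA · CB = -18]
   → D = (4, 10)

D = (4, 10)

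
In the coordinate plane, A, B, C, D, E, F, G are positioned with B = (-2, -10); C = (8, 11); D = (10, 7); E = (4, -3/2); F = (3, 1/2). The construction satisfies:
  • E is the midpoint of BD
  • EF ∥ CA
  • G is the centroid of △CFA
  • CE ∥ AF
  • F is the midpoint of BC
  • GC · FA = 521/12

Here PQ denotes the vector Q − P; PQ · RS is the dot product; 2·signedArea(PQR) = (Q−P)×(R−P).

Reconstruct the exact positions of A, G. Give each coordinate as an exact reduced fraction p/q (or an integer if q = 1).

1. A_x = 7  [CE ∥ AF ∩ EF ∥ CA]
2. A_y = 13  [CE ∥ AF ∩ EF ∥ CA]
   → A = (7, 13)
3. G_x = 6  [G is the centroid of △CFA]
4. G_y = 49/6  [G is the centroid of △CFA]
   → G = (6, 49/6)

A = (7, 13)
G = (6, 49/6)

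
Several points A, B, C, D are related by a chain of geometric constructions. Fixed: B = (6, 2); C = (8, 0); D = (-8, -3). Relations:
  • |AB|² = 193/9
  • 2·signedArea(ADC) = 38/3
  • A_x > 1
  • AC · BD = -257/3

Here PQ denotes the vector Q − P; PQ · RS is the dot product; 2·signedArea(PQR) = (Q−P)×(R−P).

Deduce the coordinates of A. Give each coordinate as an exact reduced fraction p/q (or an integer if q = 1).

A = (2, -1/3)

1. A_x = 2  [2·signedArea(ADC) = 38/3 ∩ AC · BD = -257/3]
2. A_y = -1/3  [2·signedArea(ADC) = 38/3 ∩ AC · BD = -257/3]
   → A = (2, -1/3)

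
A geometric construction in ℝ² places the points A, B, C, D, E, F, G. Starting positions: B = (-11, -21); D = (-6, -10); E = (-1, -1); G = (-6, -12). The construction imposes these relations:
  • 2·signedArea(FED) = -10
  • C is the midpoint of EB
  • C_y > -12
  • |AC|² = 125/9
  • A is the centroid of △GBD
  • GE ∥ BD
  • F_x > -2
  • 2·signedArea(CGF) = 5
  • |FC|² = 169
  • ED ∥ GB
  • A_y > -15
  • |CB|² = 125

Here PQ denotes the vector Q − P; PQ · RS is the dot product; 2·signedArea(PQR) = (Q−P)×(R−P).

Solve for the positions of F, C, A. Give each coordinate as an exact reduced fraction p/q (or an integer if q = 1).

A = (-23/3, -43/3)
C = (-6, -11)
F = (-1, 1)

1. C_x = -6  [C is the midpoint of EB]
2. C_y = -11  [C is the midpoint of EB]
   → C = (-6, -11)
3. A_x = -23/3  [A is the centroid of △GBD]
4. A_y = -43/3  [A is the centroid of △GBD]
   → A = (-23/3, -43/3)
5. F_x = -1  [2·signedArea(FED) = -10 ∩ 2·signedArea(CGF) = 5]
6. F_y = 1  [2·signedArea(FED) = -10 ∩ 2·signedArea(CGF) = 5]
   → F = (-1, 1)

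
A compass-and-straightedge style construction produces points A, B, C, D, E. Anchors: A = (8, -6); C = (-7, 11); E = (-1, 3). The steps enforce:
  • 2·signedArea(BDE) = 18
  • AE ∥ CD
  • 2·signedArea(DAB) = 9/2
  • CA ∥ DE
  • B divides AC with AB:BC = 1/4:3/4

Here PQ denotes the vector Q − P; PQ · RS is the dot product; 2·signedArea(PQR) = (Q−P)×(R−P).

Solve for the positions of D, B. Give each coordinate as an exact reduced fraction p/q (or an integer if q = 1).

B = (17/4, -7/4)
D = (-16, 20)

1. D_x = -16  [CA ∥ DE ∩ AE ∥ CD]
2. D_y = 20  [CA ∥ DE ∩ AE ∥ CD]
   → D = (-16, 20)
3. B_x = 17/4  [B divides AC with AB:BC = 1/4:3/4]
4. B_y = -7/4  [B divides AC with AB:BC = 1/4:3/4]
   → B = (17/4, -7/4)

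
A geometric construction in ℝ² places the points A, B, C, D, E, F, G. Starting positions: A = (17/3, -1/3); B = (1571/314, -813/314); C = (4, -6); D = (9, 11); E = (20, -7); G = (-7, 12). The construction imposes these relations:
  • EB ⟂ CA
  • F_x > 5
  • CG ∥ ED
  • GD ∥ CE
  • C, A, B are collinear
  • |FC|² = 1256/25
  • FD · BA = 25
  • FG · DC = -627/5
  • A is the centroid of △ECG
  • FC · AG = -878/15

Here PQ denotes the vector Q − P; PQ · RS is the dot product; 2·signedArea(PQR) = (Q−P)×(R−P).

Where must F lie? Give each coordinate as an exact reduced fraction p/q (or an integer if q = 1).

1. F_x = 6  [FD · BA = 25 ∩ FC · AG = -878/15]
2. F_y = 4/5  [FD · BA = 25 ∩ FC · AG = -878/15]
   → F = (6, 4/5)

F = (6, 4/5)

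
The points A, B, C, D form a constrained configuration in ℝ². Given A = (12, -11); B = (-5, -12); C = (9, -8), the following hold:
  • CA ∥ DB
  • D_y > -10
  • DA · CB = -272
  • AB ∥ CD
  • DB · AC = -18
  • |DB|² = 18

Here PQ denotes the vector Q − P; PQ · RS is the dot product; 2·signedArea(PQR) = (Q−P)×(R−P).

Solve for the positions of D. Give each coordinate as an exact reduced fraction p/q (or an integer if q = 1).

D = (-8, -9)

1. D_x = -8  [CA ∥ DB ∩ AB ∥ CD]
2. D_y = -9  [CA ∥ DB ∩ AB ∥ CD]
   → D = (-8, -9)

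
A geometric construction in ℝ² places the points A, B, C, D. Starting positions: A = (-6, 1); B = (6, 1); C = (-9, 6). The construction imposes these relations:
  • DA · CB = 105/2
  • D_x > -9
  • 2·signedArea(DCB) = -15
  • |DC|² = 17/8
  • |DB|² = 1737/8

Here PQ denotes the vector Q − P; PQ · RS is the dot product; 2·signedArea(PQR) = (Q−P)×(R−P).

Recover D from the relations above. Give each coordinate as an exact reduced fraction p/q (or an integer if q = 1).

D = (-33/4, 19/4)

1. D_x = -33/4  [DA · CB = 105/2 ∩ 2·signedArea(DCB) = -15]
2. D_y = 19/4  [DA · CB = 105/2 ∩ 2·signedArea(DCB) = -15]
   → D = (-33/4, 19/4)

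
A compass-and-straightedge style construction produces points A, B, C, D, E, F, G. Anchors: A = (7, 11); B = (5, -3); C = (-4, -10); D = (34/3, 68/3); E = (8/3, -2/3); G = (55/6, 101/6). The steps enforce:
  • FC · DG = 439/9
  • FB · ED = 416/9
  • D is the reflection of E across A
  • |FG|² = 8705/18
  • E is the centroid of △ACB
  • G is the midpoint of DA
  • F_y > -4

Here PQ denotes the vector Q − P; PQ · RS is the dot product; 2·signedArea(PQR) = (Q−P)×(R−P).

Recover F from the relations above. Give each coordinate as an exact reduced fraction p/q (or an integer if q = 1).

F = (-1/3, -3)

1. F_x = -1/3  [line 13/6·x + 35/6·y + 164/9 = 0 ∩ |FG|² = 8705/18]
2. F_y = -3  [line 13/6·x + 35/6·y + 164/9 = 0 ∩ |FG|² = 8705/18]
   → F = (-1/3, -3)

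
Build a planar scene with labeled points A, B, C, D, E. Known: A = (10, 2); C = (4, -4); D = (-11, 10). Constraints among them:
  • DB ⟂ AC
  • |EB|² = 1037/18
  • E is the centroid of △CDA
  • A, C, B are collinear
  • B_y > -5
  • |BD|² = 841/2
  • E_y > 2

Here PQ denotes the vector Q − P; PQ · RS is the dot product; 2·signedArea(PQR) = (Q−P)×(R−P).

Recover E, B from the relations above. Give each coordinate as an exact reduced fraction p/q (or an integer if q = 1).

B = (7/2, -9/2)
E = (1, 8/3)

1. E_x = 1  [E is the centroid of △CDA]
2. E_y = 8/3  [E is the centroid of △CDA]
   → E = (1, 8/3)
3. B_x = 7/2  [A, C, B are collinear ∩ DB ⟂ AC]
4. B_y = -9/2  [A, C, B are collinear ∩ DB ⟂ AC]
   → B = (7/2, -9/2)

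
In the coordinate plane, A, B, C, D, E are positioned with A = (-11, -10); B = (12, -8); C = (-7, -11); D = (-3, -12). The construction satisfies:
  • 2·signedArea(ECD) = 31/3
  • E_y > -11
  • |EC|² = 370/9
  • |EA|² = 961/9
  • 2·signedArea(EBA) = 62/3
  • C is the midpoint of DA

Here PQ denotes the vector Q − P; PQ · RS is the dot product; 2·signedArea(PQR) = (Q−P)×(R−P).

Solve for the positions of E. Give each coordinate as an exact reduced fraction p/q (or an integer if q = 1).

E = (-2/3, -10)

1. E_x = -2/3  [2·signedArea(EBA) = 62/3 ∩ 2·signedArea(ECD) = 31/3]
2. E_y = -10  [2·signedArea(EBA) = 62/3 ∩ 2·signedArea(ECD) = 31/3]
   → E = (-2/3, -10)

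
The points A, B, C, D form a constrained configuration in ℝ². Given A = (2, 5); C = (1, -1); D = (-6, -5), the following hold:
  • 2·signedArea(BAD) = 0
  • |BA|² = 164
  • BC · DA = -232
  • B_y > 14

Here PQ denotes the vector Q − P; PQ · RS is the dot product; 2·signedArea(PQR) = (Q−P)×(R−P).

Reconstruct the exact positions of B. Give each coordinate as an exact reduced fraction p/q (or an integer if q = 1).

1. B_x = 10  [2·signedArea(BAD) = 0 ∩ BC · DA = -232]
2. B_y = 15  [2·signedArea(BAD) = 0 ∩ BC · DA = -232]
   → B = (10, 15)

B = (10, 15)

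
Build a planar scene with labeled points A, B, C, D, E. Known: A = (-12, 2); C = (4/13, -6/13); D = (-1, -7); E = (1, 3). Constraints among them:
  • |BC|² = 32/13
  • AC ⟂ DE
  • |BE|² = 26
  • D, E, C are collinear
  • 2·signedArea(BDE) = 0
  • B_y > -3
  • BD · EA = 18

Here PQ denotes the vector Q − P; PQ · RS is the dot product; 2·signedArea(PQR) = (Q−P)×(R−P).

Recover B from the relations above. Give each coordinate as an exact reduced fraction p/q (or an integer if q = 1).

B = (0, -2)

1. B_x = 0  [2·signedArea(BDE) = 0 ∩ BD · EA = 18]
2. B_y = -2  [2·signedArea(BDE) = 0 ∩ BD · EA = 18]
   → B = (0, -2)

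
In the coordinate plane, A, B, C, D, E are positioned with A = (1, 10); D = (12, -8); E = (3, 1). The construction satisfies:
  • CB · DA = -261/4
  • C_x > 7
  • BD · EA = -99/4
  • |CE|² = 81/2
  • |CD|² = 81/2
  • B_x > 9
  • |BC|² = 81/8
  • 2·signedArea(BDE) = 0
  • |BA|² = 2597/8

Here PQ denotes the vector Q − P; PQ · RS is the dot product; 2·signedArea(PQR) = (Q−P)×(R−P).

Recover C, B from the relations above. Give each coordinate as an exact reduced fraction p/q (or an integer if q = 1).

B = (39/4, -23/4)
C = (15/2, -7/2)

1. B_x = 39/4  [2·signedArea(BDE) = 0 ∩ BD · EA = -99/4]
2. B_y = -23/4  [2·signedArea(BDE) = 0 ∩ BD · EA = -99/4]
   → B = (39/4, -23/4)
3. C_x = 15/2  [line 11·x + -18·y + -291/2 = 0 ∩ |CE|² = 81/2]
4. C_y = -7/2  [line 11·x + -18·y + -291/2 = 0 ∩ |CE|² = 81/2]
   → C = (15/2, -7/2)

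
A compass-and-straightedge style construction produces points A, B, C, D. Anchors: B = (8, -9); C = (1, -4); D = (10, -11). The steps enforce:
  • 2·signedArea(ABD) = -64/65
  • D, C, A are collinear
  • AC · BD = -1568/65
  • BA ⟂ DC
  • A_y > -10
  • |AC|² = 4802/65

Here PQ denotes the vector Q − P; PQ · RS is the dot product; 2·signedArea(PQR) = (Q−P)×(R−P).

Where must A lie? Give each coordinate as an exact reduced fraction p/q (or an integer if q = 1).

A = (506/65, -603/65)

1. A_x = 506/65  [D, C, A are collinear ∩ BA ⟂ DC]
2. A_y = -603/65  [D, C, A are collinear ∩ BA ⟂ DC]
   → A = (506/65, -603/65)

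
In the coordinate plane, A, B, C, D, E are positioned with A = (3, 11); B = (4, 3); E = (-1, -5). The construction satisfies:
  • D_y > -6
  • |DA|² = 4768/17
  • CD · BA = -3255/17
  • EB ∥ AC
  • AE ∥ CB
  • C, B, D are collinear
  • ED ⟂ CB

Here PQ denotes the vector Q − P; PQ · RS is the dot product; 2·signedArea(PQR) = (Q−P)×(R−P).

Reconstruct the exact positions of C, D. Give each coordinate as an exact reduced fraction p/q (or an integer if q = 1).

C = (8, 19)
D = (31/17, -97/17)

1. C_x = 8  [AE ∥ CB ∩ EB ∥ AC]
2. C_y = 19  [AE ∥ CB ∩ EB ∥ AC]
   → C = (8, 19)
3. D_x = 31/17  [C, B, D are collinear ∩ ED ⟂ CB]
4. D_y = -97/17  [C, B, D are collinear ∩ ED ⟂ CB]
   → D = (31/17, -97/17)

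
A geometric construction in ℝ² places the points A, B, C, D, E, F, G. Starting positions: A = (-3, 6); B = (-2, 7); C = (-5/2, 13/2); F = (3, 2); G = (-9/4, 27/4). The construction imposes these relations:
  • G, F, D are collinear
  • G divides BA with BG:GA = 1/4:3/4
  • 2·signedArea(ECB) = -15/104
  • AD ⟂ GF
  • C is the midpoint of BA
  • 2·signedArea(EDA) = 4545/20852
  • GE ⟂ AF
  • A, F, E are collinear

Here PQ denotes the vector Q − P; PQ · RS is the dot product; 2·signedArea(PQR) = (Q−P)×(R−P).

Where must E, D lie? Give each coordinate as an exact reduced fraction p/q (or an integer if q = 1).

D = (-918/401, 2721/401)
E = (-147/52, 153/26)

1. E_x = -147/52  [A, F, E are collinear ∩ GE ⟂ AF]
2. E_y = 153/26  [A, F, E are collinear ∩ GE ⟂ AF]
   → E = (-147/52, 153/26)
3. D_x = -918/401  [G, F, D are collinear ∩ AD ⟂ GF]
4. D_y = 2721/401  [G, F, D are collinear ∩ AD ⟂ GF]
   → D = (-918/401, 2721/401)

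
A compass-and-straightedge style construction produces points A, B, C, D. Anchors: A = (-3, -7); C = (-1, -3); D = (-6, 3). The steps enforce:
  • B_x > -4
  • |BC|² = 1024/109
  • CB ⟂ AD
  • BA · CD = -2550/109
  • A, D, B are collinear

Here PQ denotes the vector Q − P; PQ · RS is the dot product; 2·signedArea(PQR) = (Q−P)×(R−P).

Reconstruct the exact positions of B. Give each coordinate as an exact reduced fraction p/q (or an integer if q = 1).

B = (-429/109, -423/109)

1. B_x = -429/109  [A, D, B are collinear ∩ CB ⟂ AD]
2. B_y = -423/109  [A, D, B are collinear ∩ CB ⟂ AD]
   → B = (-429/109, -423/109)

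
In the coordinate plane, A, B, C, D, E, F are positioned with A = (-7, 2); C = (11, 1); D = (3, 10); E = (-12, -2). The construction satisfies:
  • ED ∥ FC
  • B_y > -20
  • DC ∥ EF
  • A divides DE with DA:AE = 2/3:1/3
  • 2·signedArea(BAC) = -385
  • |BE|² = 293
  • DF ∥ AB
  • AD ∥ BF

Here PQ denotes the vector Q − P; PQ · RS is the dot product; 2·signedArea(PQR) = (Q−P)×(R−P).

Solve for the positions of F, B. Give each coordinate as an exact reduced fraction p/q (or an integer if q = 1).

1. F_x = -4  [ED ∥ FC ∩ DC ∥ EF]
2. F_y = -11  [ED ∥ FC ∩ DC ∥ EF]
   → F = (-4, -11)
3. B_x = -14  [AD ∥ BF ∩ DF ∥ AB]
4. B_y = -19  [AD ∥ BF ∩ DF ∥ AB]
   → B = (-14, -19)

B = (-14, -19)
F = (-4, -11)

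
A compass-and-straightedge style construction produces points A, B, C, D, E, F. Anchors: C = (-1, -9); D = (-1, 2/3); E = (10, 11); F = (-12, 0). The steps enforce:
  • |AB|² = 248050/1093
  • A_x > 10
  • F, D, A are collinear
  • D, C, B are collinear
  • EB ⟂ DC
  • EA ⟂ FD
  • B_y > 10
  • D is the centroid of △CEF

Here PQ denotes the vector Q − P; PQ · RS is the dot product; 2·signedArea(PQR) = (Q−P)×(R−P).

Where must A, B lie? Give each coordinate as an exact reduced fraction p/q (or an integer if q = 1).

1. A_x = 11568/1093  [F, D, A are collinear ∩ EA ⟂ FD]
2. A_y = 1496/1093  [F, D, A are collinear ∩ EA ⟂ FD]
   → A = (11568/1093, 1496/1093)
3. B_x = -1  [D, C, B are collinear ∩ EB ⟂ DC]
4. B_y = 11  [D, C, B are collinear ∩ EB ⟂ DC]
   → B = (-1, 11)

A = (11568/1093, 1496/1093)
B = (-1, 11)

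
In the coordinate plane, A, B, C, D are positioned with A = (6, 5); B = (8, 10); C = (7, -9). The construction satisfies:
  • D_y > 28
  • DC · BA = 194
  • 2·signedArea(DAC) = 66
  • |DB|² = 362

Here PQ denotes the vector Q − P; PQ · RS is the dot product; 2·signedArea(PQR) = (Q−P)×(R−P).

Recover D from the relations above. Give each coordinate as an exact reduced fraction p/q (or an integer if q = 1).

D = (9, 29)

1. D_x = 9  [2·signedArea(DAC) = 66 ∩ DC · BA = 194]
2. D_y = 29  [2·signedArea(DAC) = 66 ∩ DC · BA = 194]
   → D = (9, 29)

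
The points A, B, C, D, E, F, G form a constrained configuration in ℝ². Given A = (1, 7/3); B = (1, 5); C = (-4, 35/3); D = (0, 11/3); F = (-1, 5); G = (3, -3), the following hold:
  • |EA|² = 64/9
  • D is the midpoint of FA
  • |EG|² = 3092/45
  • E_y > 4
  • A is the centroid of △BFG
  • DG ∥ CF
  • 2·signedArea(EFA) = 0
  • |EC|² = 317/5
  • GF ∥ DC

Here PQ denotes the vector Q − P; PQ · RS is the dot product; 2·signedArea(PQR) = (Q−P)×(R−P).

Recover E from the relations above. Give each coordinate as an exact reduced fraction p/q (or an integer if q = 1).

E = (-3/5, 67/15)

1. E_x = -3/5  [line 8/3·x + 2·y + -22/3 = 0 ∩ |EA|² = 64/9]
2. E_y = 67/15  [line 8/3·x + 2·y + -22/3 = 0 ∩ |EA|² = 64/9]
   → E = (-3/5, 67/15)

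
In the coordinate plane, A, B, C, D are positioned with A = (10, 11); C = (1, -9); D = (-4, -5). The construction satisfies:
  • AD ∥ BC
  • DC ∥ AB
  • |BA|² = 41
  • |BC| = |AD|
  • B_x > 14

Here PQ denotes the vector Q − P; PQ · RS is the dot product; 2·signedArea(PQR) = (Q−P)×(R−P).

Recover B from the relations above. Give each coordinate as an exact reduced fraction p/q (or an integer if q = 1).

B = (15, 7)

1. B_x = 15  [AD ∥ BC ∩ DC ∥ AB]
2. B_y = 7  [AD ∥ BC ∩ DC ∥ AB]
   → B = (15, 7)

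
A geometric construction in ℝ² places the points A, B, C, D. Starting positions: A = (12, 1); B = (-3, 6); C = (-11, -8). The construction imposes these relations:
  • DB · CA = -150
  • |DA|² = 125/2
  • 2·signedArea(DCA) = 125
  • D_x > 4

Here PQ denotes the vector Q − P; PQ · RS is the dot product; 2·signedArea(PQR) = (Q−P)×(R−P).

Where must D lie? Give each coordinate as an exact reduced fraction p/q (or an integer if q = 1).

1. D_x = 9/2  [2·signedArea(DCA) = 125 ∩ DB · CA = -150]
2. D_y = 7/2  [2·signedArea(DCA) = 125 ∩ DB · CA = -150]
   → D = (9/2, 7/2)

D = (9/2, 7/2)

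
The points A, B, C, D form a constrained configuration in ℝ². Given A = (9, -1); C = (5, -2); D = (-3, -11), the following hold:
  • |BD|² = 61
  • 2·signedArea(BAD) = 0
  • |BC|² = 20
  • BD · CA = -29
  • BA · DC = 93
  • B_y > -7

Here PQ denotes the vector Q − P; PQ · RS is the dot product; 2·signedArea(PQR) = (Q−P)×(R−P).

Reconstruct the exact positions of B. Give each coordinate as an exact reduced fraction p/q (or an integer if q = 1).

1. B_x = 3  [2·signedArea(BAD) = 0 ∩ BA · DC = 93]
2. B_y = -6  [2·signedArea(BAD) = 0 ∩ BA · DC = 93]
   → B = (3, -6)

B = (3, -6)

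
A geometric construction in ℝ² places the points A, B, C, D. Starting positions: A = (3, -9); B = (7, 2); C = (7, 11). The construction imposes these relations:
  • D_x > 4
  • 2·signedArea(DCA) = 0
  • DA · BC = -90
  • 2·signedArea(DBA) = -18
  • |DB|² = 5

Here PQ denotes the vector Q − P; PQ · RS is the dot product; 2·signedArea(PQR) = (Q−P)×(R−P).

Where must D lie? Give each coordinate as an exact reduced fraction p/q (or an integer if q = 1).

1. D_x = 5  [2·signedArea(DCA) = 0 ∩ DA · BC = -90]
2. D_y = 1  [2·signedArea(DCA) = 0 ∩ DA · BC = -90]
   → D = (5, 1)

D = (5, 1)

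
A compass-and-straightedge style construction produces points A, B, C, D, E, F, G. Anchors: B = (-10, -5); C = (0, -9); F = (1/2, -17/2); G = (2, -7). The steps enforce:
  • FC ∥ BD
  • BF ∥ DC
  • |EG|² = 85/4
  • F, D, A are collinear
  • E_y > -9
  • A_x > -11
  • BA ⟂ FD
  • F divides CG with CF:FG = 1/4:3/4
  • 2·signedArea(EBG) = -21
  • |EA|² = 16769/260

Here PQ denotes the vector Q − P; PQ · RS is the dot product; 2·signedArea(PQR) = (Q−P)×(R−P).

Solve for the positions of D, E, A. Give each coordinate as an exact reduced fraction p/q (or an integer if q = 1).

A = (-1321/130, -727/130)
D = (-21/2, -11/2)
E = (-5/2, -8)

1. D_x = -21/2  [BF ∥ DC ∩ FC ∥ BD]
2. D_y = -11/2  [BF ∥ DC ∩ FC ∥ BD]
   → D = (-21/2, -11/2)
3. E_x = -5/2  [line 2·x + 12·y + 101 = 0 ∩ |EG|² = 85/4]
4. E_y = -8  [line 2·x + 12·y + 101 = 0 ∩ |EG|² = 85/4]
   → E = (-5/2, -8)
5. A_x = -1321/130  [F, D, A are collinear ∩ BA ⟂ FD]
6. A_y = -727/130  [F, D, A are collinear ∩ BA ⟂ FD]
   → A = (-1321/130, -727/130)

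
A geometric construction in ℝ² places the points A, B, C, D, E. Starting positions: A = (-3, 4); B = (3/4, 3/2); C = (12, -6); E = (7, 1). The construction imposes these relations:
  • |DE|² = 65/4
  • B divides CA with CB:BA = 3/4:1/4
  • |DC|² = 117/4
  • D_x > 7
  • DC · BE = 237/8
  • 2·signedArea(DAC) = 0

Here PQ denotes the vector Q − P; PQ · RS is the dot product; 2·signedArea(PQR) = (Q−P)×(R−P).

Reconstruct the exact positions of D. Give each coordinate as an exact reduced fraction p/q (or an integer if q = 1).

D = (15/2, -3)

1. D_x = 15/2  [2·signedArea(DAC) = 0 ∩ DC · BE = 237/8]
2. D_y = -3  [2·signedArea(DAC) = 0 ∩ DC · BE = 237/8]
   → D = (15/2, -3)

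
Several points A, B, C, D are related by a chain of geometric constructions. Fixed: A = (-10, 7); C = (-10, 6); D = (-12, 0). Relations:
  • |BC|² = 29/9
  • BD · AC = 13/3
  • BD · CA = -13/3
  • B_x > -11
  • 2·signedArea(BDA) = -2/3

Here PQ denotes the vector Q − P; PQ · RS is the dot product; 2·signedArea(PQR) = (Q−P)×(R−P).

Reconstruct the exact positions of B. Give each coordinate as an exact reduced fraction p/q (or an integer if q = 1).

B = (-32/3, 13/3)

1. B_x = -32/3  [BD · CA = -13/3 ∩ 2·signedArea(BDA) = -2/3]
2. B_y = 13/3  [BD · CA = -13/3 ∩ 2·signedArea(BDA) = -2/3]
   → B = (-32/3, 13/3)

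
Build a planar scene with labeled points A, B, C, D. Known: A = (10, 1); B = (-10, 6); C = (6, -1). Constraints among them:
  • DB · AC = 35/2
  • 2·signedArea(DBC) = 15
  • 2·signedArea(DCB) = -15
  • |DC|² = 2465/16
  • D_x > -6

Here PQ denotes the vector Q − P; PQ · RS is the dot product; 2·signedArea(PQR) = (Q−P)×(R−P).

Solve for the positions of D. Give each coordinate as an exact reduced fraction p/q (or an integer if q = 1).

1. D_x = -5  [2·signedArea(DBC) = 15 ∩ DB · AC = 35/2]
2. D_y = 19/4  [2·signedArea(DBC) = 15 ∩ DB · AC = 35/2]
   → D = (-5, 19/4)

D = (-5, 19/4)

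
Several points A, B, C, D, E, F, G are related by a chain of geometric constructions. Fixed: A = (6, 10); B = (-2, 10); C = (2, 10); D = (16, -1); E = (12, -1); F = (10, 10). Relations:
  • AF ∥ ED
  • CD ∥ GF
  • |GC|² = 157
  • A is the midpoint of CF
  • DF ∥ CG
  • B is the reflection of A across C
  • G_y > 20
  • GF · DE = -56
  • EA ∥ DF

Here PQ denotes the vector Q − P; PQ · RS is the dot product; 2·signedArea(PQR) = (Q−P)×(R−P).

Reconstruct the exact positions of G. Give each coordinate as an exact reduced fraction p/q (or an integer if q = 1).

1. G_x = -4  [CD ∥ GF ∩ DF ∥ CG]
2. G_y = 21  [CD ∥ GF ∩ DF ∥ CG]
   → G = (-4, 21)

G = (-4, 21)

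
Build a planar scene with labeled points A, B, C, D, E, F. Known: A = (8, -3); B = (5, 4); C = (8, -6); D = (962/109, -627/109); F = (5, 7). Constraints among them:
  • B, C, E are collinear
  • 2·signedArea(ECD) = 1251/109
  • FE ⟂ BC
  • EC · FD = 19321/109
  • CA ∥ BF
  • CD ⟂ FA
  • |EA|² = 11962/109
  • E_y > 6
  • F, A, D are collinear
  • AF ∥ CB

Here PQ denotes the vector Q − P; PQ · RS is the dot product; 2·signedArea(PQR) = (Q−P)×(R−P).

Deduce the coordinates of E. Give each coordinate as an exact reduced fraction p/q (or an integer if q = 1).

E = (455/109, 736/109)

1. E_x = 455/109  [B, C, E are collinear ∩ FE ⟂ BC]
2. E_y = 736/109  [B, C, E are collinear ∩ FE ⟂ BC]
   → E = (455/109, 736/109)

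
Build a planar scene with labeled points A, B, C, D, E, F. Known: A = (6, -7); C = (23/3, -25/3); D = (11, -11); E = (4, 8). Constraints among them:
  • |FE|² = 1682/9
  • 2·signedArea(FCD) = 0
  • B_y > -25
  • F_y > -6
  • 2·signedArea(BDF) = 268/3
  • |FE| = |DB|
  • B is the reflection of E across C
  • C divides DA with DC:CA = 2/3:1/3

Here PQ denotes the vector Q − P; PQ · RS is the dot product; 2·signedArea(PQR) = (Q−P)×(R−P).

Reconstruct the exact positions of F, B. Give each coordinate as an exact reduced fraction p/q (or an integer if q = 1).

B = (34/3, -74/3)
F = (13/3, -17/3)

1. B_x = 34/3  [B is the reflection of E across C]
2. B_y = -74/3  [B is the reflection of E across C]
   → B = (34/3, -74/3)
3. F_x = 13/3  [2·signedArea(FCD) = 0 ∩ 2·signedArea(BDF) = 268/3]
4. F_y = -17/3  [2·signedArea(FCD) = 0 ∩ 2·signedArea(BDF) = 268/3]
   → F = (13/3, -17/3)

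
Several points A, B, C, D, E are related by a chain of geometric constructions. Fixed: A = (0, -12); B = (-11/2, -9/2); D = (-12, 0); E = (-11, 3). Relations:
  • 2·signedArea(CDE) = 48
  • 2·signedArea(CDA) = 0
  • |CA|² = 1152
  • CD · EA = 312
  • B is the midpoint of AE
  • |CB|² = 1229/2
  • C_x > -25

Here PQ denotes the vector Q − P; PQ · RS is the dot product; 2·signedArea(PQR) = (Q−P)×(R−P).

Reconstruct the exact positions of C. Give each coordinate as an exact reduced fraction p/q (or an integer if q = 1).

C = (-24, 12)

1. C_x = -24  [2·signedArea(CDA) = 0 ∩ 2·signedArea(CDE) = 48]
2. C_y = 12  [2·signedArea(CDA) = 0 ∩ 2·signedArea(CDE) = 48]
   → C = (-24, 12)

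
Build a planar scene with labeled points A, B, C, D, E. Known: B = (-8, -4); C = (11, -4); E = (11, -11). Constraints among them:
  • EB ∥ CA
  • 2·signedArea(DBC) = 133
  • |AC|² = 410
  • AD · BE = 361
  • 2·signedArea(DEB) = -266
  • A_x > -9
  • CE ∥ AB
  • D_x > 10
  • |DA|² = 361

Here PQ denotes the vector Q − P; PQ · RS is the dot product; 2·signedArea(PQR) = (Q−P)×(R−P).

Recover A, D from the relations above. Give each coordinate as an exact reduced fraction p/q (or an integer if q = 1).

1. A_x = -8  [CE ∥ AB ∩ EB ∥ CA]
2. A_y = 3  [CE ∥ AB ∩ EB ∥ CA]
   → A = (-8, 3)
3. D_x = 11  [2·signedArea(DBC) = 133 ∩ AD · BE = 361]
4. D_y = 3  [2·signedArea(DBC) = 133 ∩ AD · BE = 361]
   → D = (11, 3)

A = (-8, 3)
D = (11, 3)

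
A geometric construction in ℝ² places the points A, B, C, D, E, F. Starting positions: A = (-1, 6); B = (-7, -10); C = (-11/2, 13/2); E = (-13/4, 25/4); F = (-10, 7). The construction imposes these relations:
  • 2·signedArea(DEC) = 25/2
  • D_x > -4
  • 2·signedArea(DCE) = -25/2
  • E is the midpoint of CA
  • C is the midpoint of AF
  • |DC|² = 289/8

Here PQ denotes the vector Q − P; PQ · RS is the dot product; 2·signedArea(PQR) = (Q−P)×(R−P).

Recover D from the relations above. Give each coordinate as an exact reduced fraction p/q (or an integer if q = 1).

1. D_x = -15/4  [line 1/4·x + 9/4·y + -3/4 = 0 ∩ |DC|² = 289/8]
2. D_y = 3/4  [line 1/4·x + 9/4·y + -3/4 = 0 ∩ |DC|² = 289/8]
   → D = (-15/4, 3/4)

D = (-15/4, 3/4)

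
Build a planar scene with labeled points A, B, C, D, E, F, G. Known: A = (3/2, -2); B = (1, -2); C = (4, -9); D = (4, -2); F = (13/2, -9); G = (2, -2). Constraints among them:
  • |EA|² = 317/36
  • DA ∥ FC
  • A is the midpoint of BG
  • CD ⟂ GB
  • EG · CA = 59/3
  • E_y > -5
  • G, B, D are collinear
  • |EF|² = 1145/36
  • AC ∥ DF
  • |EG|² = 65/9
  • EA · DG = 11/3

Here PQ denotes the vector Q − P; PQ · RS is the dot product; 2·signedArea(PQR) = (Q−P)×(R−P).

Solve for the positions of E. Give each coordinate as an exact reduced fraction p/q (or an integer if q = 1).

E = (10/3, -13/3)

1. E_x = 10/3  [EG · CA = 59/3 ∩ EA · DG = 11/3]
2. E_y = -13/3  [EG · CA = 59/3 ∩ EA · DG = 11/3]
   → E = (10/3, -13/3)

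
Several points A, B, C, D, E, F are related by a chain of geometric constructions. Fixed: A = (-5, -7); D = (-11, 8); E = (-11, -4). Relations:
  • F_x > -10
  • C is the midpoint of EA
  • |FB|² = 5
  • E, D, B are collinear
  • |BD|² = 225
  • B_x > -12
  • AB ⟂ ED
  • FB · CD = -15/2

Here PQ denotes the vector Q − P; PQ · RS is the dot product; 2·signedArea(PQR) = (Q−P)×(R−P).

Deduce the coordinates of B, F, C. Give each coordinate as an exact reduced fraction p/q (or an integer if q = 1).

1. B_x = -11  [E, D, B are collinear ∩ AB ⟂ ED]
2. B_y = -7  [E, D, B are collinear ∩ AB ⟂ ED]
   → B = (-11, -7)
3. C_x = -8  [C is the midpoint of EA]
4. C_y = -11/2  [C is the midpoint of EA]
   → C = (-8, -11/2)
5. F_x = -9  [line 3·x + -27/2·y + -54 = 0 ∩ |FB|² = 5]
6. F_y = -6  [line 3·x + -27/2·y + -54 = 0 ∩ |FB|² = 5]
   → F = (-9, -6)

B = (-11, -7)
C = (-8, -11/2)
F = (-9, -6)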